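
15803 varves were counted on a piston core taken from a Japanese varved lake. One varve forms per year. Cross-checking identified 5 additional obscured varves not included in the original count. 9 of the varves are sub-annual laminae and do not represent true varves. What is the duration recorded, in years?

15799 years

After corrections the count is 15803 − 9 + 5 = 15799 varves.
At one varve per year, that is 15799 years.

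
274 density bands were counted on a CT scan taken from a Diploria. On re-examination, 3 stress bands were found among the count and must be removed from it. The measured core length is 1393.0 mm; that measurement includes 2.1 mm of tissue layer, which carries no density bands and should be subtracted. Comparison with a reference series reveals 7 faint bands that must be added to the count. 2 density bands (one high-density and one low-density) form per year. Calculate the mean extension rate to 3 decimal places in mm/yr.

10.006 mm/yr

After corrections the count is 274 − 3 + 7 = 278 density bands.
With 2 density bands per year, 278 / 2 = 139 years.
Removing the 2.1 mm offcut leaves 1393.0 − 2.1 = 1390.9 mm.
1390.9 mm over 139 years gives 1390.9 / 139 ≈ 10.006 mm/yr.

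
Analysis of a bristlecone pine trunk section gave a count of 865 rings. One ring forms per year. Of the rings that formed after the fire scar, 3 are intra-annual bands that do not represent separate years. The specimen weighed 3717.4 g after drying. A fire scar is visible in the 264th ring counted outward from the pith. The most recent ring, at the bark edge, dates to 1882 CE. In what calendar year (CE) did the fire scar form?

1284 CE

The fire scar sits at ring 264 from the pith, so 865 − 264 = 601 rings formed after it.
601 − 3 false = 598 true rings after the fire scar.
1882 − 598 = 1284 CE.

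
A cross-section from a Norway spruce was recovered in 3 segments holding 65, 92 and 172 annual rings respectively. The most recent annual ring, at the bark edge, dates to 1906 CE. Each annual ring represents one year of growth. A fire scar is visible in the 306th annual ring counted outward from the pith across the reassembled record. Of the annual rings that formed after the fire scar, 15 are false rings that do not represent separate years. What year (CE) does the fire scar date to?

1898 CE

Total annual rings = 65 + 92 + 172 = 329.
329 − 306 = 23 annual rings lie beyond the fire scar toward the bark edge.
Excluding 15 false annual rings: 23 − 15 = 8.
The annual ring at the bark edge is 1906 CE, so the fire scar dates to 1906 − 8 = 1898 CE.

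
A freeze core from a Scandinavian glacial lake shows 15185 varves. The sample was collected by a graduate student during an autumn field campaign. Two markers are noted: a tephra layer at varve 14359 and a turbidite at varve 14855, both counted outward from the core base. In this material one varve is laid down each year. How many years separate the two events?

Separation: 14855 − 14359 = 496 varves.
One varve per year makes the interval 496 years.

496 yr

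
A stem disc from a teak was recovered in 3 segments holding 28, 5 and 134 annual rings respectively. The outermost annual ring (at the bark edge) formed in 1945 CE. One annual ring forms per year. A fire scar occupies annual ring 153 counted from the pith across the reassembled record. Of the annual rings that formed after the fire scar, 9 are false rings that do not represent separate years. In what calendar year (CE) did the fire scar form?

Total annual rings = 28 + 5 + 134 = 167.
167 − 153 = 14 annual rings lie beyond the fire scar toward the bark edge.
Excluding 9 false annual rings: 14 − 9 = 5.
The annual ring at the bark edge is 1945 CE, so the fire scar dates to 1945 − 5 = 1940 CE.

1940 CE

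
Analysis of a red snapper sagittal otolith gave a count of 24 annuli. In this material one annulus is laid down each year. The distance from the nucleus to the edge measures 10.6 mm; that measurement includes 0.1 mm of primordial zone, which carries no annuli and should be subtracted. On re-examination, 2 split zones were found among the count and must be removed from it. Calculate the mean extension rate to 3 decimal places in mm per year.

Correcting the raw count gives 24 − 2 = 22 true annuli.
Net length = 10.6 − 0.1 = 10.5 mm.
Mean rate = 10.5 mm / 22 years ≈ 0.477 mm per year.

0.477 mm per year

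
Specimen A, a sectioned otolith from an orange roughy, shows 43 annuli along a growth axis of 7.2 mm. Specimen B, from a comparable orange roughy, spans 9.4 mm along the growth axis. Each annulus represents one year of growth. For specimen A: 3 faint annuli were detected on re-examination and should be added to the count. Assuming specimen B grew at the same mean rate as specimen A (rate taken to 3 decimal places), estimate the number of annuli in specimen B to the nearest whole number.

Specimen A: after corrections the count is 43 + 3 = 46 annuli.
A: Mean rate = 7.2 mm / 46 years ≈ 0.157 mm/year.
For B, 9.4 / 0.157 = 59.87 years ≈ 60 annuli.

60 annuli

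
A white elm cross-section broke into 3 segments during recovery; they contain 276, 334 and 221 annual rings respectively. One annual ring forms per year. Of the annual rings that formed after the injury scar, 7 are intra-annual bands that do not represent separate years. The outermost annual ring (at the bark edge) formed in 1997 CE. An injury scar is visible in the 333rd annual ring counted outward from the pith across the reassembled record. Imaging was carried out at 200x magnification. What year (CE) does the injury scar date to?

1506 CE

Total annual rings = 276 + 334 + 221 = 831.
831 − 333 = 498 annual rings lie beyond the injury scar toward the bark edge.
Excluding 7 false annual rings: 498 − 7 = 491.
Counting back 491 years from 1997 CE places the injury scar in 1997 − 491 = 1506 CE.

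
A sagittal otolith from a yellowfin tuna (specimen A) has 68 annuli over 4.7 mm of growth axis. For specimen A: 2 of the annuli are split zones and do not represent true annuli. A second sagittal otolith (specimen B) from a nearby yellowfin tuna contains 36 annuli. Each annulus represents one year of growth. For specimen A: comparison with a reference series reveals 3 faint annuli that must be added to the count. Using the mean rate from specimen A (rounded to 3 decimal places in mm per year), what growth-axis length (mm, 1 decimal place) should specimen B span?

Specimen A: correcting the raw count gives 68 − 2 + 3 = 69 true annuli.
A: Extension rate ≈ 4.7 / 69 = 0.068 mm/yr.
For B, 0.068 mm/year × 36 years = 2.4 mm.

2.4 mm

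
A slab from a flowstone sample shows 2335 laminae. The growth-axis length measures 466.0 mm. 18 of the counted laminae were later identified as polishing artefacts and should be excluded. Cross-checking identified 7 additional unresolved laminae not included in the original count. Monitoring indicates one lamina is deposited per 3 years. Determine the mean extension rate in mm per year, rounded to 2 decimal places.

Adjusted count: 2335 − 18 + 7 = 2324 laminae.
At 3 years per lamina, 2324 × 3 = 6972 years.
Extension rate ≈ 466.0 / 6972 = 0.07 mm per year.

0.07 mm per year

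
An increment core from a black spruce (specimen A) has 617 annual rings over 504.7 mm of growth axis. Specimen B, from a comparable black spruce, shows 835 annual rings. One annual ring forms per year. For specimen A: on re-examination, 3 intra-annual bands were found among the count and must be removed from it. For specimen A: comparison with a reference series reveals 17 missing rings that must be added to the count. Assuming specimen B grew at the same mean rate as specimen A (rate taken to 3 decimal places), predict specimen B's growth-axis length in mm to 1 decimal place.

Specimen A: after corrections the count is 617 − 3 + 17 = 631 annual rings.
A: 504.7 mm over 631 years gives 504.7 / 631 ≈ 0.800 mm per year.
Length of B = 0.800 × 835 = 668.0 mm.

668.0 mm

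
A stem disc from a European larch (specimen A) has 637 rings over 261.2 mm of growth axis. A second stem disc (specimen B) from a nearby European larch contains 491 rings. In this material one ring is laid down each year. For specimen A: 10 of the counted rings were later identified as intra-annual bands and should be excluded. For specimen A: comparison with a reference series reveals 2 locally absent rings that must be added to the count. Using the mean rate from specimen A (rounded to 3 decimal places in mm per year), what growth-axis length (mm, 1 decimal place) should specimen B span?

Specimen A: after corrections the count is 637 − 10 + 2 = 629 rings.
A: Mean rate = 261.2 mm / 629 years ≈ 0.415 mm per year.
Length of B = 0.415 × 491 = 203.8 mm.

203.8 mm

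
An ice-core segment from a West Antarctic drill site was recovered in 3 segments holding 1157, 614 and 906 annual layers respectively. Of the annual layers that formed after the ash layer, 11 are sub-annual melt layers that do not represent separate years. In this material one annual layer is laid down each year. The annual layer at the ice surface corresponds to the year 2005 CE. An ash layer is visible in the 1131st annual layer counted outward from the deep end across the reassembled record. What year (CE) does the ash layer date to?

Total annual layers = 1157 + 614 + 906 = 2677.
Between annual layer 1131 and the ice surface there are 2677 − 1131 = 1546 annual layers.
Excluding 11 false annual layers: 1546 − 11 = 1535.
The annual layer at the ice surface is 2005 CE, so the ash layer dates to 2005 − 1535 = 470 CE.

470 CE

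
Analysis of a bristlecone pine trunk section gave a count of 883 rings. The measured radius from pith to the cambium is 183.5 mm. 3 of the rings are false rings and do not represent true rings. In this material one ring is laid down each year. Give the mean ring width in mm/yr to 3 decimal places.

After corrections the count is 883 − 3 = 880 rings.
Mean rate = 183.5 mm / 880 years ≈ 0.209 mm/yr.

0.209 mm/yr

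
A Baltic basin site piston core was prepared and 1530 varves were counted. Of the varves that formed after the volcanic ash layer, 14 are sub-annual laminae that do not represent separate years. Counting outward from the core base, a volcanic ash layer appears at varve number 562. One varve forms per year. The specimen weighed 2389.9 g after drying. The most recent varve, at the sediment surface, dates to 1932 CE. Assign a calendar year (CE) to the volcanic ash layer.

1530 − 562 = 968 varves lie beyond the volcanic ash layer toward the sediment surface.
Excluding 14 false varves: 968 − 14 = 954.
Counting back 954 years from 1932 CE places the volcanic ash layer in 1932 − 954 = 978 CE.

978 CE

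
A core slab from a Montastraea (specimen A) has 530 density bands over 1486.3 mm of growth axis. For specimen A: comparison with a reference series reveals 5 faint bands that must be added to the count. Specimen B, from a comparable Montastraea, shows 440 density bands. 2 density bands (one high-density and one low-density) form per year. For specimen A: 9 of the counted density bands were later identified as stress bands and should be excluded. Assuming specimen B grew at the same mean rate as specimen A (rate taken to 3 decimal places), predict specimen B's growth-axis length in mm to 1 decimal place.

1243.2 mm

Specimen A: adjusted count: 530 − 9 + 5 = 526 density bands.
Specimen A: with 2 density bands per year, 526 / 2 = 263 years.
A: Extension rate ≈ 1486.3 / 263 = 5.651 mm/yr.
Specimen B: 440 density bands at 2 per year is 440 / 2 = 220 years. For B, 5.651 mm/year × 220 years = 1243.2 mm.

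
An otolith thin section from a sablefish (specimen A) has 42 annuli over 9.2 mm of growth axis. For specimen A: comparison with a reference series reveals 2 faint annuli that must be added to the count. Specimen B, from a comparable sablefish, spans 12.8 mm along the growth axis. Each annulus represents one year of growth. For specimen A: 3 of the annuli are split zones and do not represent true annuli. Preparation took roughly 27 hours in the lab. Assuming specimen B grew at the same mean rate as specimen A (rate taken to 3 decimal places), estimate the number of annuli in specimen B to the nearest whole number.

57 annuli

Specimen A: true annulus count = 42 − 3 + 2 = 41.
A: 9.2 mm over 41 years gives 9.2 / 41 ≈ 0.224 mm per year.
Specimen B: 12.8 mm / 0.224 mm per year = 57.14 years ≈ 57 annuli.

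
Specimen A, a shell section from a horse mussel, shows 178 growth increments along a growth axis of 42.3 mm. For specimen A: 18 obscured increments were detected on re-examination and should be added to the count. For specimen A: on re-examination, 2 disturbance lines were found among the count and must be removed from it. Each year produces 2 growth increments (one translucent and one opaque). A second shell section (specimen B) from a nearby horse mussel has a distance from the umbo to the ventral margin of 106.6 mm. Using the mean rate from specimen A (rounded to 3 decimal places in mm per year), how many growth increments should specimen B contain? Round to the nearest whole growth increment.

489 growth increments

Specimen A: after corrections the count is 178 − 2 + 18 = 194 growth increments.
Specimen A: 194 growth increments at 2 per year is 194 / 2 = 97 years.
A: Mean rate = 42.3 mm / 97 years ≈ 0.436 mm/yr.
B spans 106.6 / 0.436 = 244.50 years; at 2 growth increments per year that is 244.50 × 2 ≈ 489 growth increments.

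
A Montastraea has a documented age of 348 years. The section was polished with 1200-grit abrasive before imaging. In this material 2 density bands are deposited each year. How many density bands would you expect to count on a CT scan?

696 density bands

Expected density bands: 348 × 2 = 696.
So 696 density bands should be present.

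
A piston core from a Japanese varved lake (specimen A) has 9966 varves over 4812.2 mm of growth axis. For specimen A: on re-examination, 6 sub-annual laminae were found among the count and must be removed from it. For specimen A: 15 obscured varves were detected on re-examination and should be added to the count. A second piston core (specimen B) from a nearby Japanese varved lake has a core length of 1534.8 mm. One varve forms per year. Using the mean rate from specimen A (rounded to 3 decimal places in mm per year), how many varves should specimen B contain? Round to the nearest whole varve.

3184 varves

Specimen A: after corrections the count is 9966 − 6 + 15 = 9975 varves.
A: Extension rate ≈ 4812.2 / 9975 = 0.482 mm/year.
For B, 1534.8 / 0.482 = 3184.23 years ≈ 3184 varves.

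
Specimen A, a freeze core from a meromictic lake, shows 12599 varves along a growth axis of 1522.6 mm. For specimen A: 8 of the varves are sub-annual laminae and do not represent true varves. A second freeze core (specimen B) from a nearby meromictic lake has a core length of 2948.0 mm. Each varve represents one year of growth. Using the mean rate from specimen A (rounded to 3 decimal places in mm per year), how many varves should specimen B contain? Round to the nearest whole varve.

Specimen A: true varve count = 12599 − 8 = 12591.
A: Mean rate = 1522.6 mm / 12591 years ≈ 0.121 mm per year.
For B, 2948.0 / 0.121 = 24363.64 years ≈ 24364 varves.

24364 varves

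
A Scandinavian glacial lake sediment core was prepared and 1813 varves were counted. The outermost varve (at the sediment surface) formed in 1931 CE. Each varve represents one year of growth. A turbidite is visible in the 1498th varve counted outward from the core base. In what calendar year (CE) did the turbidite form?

The turbidite sits at varve 1498 from the core base, so 1813 − 1498 = 315 varves formed after it.
Counting back 315 years from 1931 CE places the turbidite in 1931 − 315 = 1616 CE.

1616 CE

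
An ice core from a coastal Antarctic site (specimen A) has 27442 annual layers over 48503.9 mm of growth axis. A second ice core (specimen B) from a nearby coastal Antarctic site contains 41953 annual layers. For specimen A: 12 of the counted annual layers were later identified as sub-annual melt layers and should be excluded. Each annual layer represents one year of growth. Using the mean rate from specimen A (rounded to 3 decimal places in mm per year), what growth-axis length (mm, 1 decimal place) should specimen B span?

Specimen A: true annual layer count = 27442 − 12 = 27430.
A: 48503.9 mm over 27430 years gives 48503.9 / 27430 ≈ 1.768 mm per year.
B's length ≈ 1.768 × 41953 = 74172.9 mm.

74172.9 mm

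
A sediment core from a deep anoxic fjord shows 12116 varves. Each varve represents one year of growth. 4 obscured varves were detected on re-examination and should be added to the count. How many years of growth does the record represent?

12120 yr

Adjusted count: 12116 + 4 = 12120 varves.
With a one-to-one varve periodicity this is 12120 years.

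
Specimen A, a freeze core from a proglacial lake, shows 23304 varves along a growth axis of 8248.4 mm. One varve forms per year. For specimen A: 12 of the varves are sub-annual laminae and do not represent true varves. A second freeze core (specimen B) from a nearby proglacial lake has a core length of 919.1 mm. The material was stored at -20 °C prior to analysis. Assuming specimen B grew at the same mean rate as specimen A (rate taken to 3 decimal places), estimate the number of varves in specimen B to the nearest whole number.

Specimen A: true varve count = 23304 − 12 = 23292.
A: Extension rate ≈ 8248.4 / 23292 = 0.354 mm/year.
B spans 919.1 / 0.354 = 2596.33 years ≈ 2596 varves.

2596 varves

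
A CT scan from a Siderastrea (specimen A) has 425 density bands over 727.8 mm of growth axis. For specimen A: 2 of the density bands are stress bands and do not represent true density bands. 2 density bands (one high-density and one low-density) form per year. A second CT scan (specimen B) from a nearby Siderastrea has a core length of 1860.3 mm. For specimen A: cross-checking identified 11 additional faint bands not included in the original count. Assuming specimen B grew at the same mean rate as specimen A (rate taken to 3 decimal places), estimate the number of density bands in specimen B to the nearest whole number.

1109 density bands

Specimen A: adjusted count: 425 − 2 + 11 = 434 density bands.
Specimen A: with 2 density bands per year, 434 / 2 = 217 years.
A: 727.8 mm over 217 years gives 727.8 / 217 ≈ 3.354 mm per year.
B spans 1860.3 / 3.354 = 554.65 years; at 2 density bands per year that is 554.65 × 2 ≈ 1109 density bands.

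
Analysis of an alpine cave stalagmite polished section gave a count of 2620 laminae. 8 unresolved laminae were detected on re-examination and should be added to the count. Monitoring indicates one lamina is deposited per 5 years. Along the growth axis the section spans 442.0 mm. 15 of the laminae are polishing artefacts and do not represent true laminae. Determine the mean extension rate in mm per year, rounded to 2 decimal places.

True lamina count = 2620 − 15 + 8 = 2613.
2613 laminae at 5 years each span 2613 × 5 = 13065 years.
Mean rate = 442.0 mm / 13065 years ≈ 0.03 mm per year.

0.03 mm per year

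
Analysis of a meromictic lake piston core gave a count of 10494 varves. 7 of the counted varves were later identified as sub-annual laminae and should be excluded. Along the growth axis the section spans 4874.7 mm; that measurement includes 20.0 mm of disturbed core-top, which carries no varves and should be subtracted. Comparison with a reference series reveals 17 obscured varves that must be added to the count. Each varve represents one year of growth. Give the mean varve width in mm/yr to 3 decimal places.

0.462 mm/yr

True varve count = 10494 − 7 + 17 = 10504.
Removing the 20.0 mm offcut leaves 4874.7 − 20.0 = 4854.7 mm.
Mean rate = 4854.7 mm / 10504 years ≈ 0.462 mm/yr.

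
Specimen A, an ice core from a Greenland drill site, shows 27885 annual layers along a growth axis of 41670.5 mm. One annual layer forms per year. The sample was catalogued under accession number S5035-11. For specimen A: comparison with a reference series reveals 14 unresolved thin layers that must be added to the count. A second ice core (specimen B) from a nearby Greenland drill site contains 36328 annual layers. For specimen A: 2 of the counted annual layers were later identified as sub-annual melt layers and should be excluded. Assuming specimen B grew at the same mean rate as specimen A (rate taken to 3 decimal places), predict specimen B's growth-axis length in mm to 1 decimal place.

Specimen A: correcting the raw count gives 27885 − 2 + 14 = 27897 true annual layers.
A: 41670.5 mm over 27897 years gives 41670.5 / 27897 ≈ 1.494 mm/yr.
B's length ≈ 1.494 × 36328 = 54274.0 mm.

54274.0 mm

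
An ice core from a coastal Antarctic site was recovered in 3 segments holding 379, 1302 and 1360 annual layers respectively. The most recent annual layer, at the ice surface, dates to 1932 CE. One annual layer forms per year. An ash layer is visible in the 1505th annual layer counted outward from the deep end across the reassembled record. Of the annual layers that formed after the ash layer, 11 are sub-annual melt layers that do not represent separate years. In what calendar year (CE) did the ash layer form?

Total annual layers = 379 + 1302 + 1360 = 3041.
Between annual layer 1505 and the ice surface there are 3041 − 1505 = 1536 annual layers.
Excluding 11 false annual layers: 1536 − 11 = 1525.
The annual layer at the ice surface is 1932 CE, so the ash layer dates to 1932 − 1525 = 407 CE.

407 CE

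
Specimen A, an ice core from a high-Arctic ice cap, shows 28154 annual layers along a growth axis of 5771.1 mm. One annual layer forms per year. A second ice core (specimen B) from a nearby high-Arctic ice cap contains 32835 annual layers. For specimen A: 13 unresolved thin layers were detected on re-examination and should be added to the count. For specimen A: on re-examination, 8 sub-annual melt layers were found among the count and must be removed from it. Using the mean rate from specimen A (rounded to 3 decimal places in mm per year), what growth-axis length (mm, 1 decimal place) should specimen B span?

Specimen A: adjusted count: 28154 − 8 + 13 = 28159 annual layers.
A: Mean rate = 5771.1 mm / 28159 years ≈ 0.205 mm per year.
B's length ≈ 0.205 × 32835 = 6731.2 mm.

6731.2 mm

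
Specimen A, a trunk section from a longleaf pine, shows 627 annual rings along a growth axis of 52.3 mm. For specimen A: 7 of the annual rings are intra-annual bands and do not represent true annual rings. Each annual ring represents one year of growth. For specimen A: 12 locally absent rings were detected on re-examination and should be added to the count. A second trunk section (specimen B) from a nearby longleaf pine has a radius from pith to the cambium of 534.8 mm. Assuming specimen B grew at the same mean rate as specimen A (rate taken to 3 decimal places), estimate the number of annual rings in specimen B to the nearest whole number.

Specimen A: true annual ring count = 627 − 7 + 12 = 632.
A: Mean rate = 52.3 mm / 632 years ≈ 0.083 mm/yr.
B spans 534.8 / 0.083 = 6443.37 years ≈ 6443 annual rings.

6443 annual rings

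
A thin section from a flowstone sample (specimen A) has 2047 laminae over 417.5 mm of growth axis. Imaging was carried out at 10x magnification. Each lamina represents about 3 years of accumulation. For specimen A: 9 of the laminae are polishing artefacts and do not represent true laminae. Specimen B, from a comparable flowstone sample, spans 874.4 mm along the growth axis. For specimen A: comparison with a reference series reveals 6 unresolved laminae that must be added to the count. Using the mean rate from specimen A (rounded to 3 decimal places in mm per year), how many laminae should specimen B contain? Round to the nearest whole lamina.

4286 laminae

Specimen A: after corrections the count is 2047 − 9 + 6 = 2044 laminae.
Specimen A: 2044 laminae at 3 years each span 2044 × 3 = 6132 years.
A: Extension rate ≈ 417.5 / 6132 = 0.068 mm/yr.
B spans 874.4 / 0.068 = 12858.82 years; at 3 years per lamina that is 12858.82 / 3 ≈ 4286 laminae.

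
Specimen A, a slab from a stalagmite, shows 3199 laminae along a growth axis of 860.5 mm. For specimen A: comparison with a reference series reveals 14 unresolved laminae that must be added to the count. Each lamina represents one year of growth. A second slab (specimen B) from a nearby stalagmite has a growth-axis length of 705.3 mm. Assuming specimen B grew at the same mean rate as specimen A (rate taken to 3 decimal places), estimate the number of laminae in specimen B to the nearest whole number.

2632 laminae

Specimen A: adjusted count: 3199 + 14 = 3213 laminae.
A: Extension rate ≈ 860.5 / 3213 = 0.268 mm/yr.
B spans 705.3 / 0.268 = 2631.72 years ≈ 2632 laminae.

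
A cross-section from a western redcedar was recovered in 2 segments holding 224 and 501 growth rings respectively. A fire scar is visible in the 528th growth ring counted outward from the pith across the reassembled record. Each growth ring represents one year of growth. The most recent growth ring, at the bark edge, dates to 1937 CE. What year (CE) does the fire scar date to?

Total growth rings = 224 + 501 = 725.
Between growth ring 528 and the bark edge there are 725 − 528 = 197 growth rings.
Counting back 197 years from 1937 CE places the fire scar in 1937 − 197 = 1740 CE.

1740 CE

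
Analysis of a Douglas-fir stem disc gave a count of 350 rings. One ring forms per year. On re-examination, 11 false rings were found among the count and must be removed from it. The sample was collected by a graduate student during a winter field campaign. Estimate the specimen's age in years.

Adjusted count: 350 − 11 = 339 rings.
One ring per year makes the duration 339 years.

339 yr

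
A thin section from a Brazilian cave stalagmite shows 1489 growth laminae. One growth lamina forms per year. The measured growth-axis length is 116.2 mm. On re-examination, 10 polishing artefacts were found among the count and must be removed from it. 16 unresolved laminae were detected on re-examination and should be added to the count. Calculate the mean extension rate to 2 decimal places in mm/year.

0.08 mm/year

After corrections the count is 1489 − 10 + 16 = 1495 growth laminae.
Mean rate = 116.2 mm / 1495 years ≈ 0.08 mm/year.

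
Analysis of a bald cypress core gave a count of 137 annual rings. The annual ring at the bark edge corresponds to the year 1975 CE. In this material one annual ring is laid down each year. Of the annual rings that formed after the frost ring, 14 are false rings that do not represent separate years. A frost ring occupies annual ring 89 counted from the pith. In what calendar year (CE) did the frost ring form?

1941 CE

Between annual ring 89 and the bark edge there are 137 − 89 = 48 annual rings.
Excluding 14 false annual rings: 48 − 14 = 34.
Counting back 34 years from 1975 CE places the frost ring in 1975 − 34 = 1941 CE.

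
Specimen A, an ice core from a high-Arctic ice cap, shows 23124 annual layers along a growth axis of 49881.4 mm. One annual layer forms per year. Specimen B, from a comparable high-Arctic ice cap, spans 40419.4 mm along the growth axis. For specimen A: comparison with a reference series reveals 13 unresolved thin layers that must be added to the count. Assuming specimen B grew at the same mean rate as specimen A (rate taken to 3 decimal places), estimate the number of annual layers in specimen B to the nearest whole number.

Specimen A: correcting the raw count gives 23124 + 13 = 23137 true annual layers.
A: Extension rate ≈ 49881.4 / 23137 = 2.156 mm/yr.
For B, 40419.4 / 2.156 = 18747.40 years ≈ 18747 annual layers.

18747 annual layers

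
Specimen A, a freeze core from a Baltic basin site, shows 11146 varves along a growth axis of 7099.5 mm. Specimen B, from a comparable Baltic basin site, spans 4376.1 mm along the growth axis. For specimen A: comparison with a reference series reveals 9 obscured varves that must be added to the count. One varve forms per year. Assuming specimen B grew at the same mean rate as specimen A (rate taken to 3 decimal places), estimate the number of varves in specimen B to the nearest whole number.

Specimen A: correcting the raw count gives 11146 + 9 = 11155 true varves.
A: 7099.5 mm over 11155 years gives 7099.5 / 11155 ≈ 0.636 mm per year.
Specimen B: 4376.1 mm / 0.636 mm per year = 6880.66 years ≈ 6881 varves.

6881 varves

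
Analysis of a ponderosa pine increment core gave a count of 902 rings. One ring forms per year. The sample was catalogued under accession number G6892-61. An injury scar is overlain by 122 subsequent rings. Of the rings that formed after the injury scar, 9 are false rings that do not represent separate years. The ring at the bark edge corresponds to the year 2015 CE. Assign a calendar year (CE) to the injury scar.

1902 CE

122 rings formed after the injury scar.
122 − 9 false = 113 true rings after the injury scar.
2015 − 113 = 1902 CE.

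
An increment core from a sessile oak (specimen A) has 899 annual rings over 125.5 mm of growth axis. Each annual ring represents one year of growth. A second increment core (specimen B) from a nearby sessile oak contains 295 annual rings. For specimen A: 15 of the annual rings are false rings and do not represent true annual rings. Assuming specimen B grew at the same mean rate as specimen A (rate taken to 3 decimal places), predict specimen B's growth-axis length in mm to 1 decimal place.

Specimen A: correcting the raw count gives 899 − 15 = 884 true annual rings.
A: Extension rate ≈ 125.5 / 884 = 0.142 mm per year.
Length of B = 0.142 × 295 = 41.9 mm.

41.9 mm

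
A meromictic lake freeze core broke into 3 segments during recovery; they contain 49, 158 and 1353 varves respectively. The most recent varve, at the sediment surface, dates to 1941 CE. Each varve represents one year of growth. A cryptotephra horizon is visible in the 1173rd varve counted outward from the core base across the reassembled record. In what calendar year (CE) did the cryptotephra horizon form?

Total varves = 49 + 158 + 1353 = 1560.
1560 − 1173 = 387 varves lie beyond the cryptotephra horizon toward the sediment surface.
The varve at the sediment surface is 1941 CE, so the cryptotephra horizon dates to 1941 − 387 = 1554 CE.

1554 CE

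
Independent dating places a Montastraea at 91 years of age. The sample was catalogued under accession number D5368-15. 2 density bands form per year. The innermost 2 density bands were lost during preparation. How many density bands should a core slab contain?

Expected density bands: 91 × 2 = 182.
Subtracting the 2 density bands not captured gives 182 − 2 = 180 density bands in the record.

180 density bands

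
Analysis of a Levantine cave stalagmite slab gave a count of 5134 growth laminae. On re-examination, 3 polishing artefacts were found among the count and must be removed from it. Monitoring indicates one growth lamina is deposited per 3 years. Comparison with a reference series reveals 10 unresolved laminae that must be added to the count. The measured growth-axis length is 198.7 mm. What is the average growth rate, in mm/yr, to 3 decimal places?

Adjusted count: 5134 − 3 + 10 = 5141 growth laminae.
At 3 years per growth lamina, 5141 × 3 = 15423 years.
Extension rate ≈ 198.7 / 15423 = 0.013 mm/yr.

0.013 mm/yr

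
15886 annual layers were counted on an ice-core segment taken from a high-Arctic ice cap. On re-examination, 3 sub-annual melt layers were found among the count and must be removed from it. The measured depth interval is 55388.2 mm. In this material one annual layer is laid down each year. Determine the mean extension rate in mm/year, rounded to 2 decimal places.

3.49 mm/year

Correcting the raw count gives 15886 − 3 = 15883 true annual layers.
55388.2 mm over 15883 years gives 55388.2 / 15883 ≈ 3.49 mm/year.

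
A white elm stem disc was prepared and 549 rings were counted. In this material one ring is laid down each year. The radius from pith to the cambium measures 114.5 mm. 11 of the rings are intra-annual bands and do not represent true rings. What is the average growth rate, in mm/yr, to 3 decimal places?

After corrections the count is 549 − 11 = 538 rings.
114.5 mm over 538 years gives 114.5 / 538 ≈ 0.213 mm/yr.

0.213 mm/yr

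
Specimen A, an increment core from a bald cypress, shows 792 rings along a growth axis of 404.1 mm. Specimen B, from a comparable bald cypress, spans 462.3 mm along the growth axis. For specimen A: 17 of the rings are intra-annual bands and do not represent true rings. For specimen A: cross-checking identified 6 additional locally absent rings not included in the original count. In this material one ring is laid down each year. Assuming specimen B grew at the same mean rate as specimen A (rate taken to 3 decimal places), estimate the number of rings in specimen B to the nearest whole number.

Specimen A: adjusted count: 792 − 17 + 6 = 781 rings.
A: Extension rate ≈ 404.1 / 781 = 0.517 mm per year.
Specimen B: 462.3 mm / 0.517 mm per year = 894.20 years ≈ 894 rings.

894 rings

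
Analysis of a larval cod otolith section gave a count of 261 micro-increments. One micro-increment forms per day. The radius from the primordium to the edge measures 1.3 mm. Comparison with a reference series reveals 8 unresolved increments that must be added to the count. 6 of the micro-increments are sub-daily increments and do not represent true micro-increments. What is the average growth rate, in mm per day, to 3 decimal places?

0.005 mm per day

Correcting the raw count gives 261 − 6 + 8 = 263 true micro-increments.
Extension rate ≈ 1.3 / 263 = 0.005 mm per day.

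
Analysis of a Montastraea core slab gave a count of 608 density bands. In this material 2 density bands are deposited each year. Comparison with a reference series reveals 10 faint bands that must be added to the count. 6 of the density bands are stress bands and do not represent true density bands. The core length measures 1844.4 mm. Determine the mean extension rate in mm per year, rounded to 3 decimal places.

6.027 mm per year

After corrections the count is 608 − 6 + 10 = 612 density bands.
Dividing by 2 density bands per year: 612 / 2 = 306 years.
Mean rate = 1844.4 mm / 306 years ≈ 6.027 mm per year.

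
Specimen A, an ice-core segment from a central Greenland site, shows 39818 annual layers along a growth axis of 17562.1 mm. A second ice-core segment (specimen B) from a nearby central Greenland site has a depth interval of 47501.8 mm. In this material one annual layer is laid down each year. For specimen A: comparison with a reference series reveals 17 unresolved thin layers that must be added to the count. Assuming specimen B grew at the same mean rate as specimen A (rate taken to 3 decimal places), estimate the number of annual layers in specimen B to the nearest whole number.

107714 annual layers

Specimen A: adjusted count: 39818 + 17 = 39835 annual layers.
A: Extension rate ≈ 17562.1 / 39835 = 0.441 mm/yr.
Specimen B: 47501.8 mm / 0.441 mm per year = 107713.83 years ≈ 107714 annual layers.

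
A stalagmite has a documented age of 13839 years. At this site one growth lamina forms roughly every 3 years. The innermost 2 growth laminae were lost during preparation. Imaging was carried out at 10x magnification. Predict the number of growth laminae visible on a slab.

One growth lamina every 3 years means 13839 / 3 = 4613 growth laminae.
4613 − 2 missed = 4611 growth laminae expected in the prepared section.

4611 growth laminae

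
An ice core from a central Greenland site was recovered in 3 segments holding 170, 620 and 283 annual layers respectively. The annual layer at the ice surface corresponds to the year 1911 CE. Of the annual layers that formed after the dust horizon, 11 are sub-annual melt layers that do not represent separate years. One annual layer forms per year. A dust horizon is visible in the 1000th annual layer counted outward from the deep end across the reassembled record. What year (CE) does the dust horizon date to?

1849 CE

Total annual layers = 170 + 620 + 283 = 1073.
The dust horizon sits at annual layer 1000 from the deep end, so 1073 − 1000 = 73 annual layers formed after it.
73 − 11 false = 62 true annual layers after the dust horizon.
The annual layer at the ice surface is 1911 CE, so the dust horizon dates to 1911 − 62 = 1849 CE.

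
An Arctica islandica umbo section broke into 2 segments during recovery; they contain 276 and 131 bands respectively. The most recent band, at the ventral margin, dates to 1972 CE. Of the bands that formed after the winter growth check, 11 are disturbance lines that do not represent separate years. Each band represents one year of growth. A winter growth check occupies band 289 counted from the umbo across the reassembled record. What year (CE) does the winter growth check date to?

1865 CE

Total bands = 276 + 131 = 407.
The winter growth check sits at band 289 from the umbo, so 407 − 289 = 118 bands formed after it.
118 − 11 false = 107 true bands after the winter growth check.
Counting back 107 years from 1972 CE places the winter growth check in 1972 − 107 = 1865 CE.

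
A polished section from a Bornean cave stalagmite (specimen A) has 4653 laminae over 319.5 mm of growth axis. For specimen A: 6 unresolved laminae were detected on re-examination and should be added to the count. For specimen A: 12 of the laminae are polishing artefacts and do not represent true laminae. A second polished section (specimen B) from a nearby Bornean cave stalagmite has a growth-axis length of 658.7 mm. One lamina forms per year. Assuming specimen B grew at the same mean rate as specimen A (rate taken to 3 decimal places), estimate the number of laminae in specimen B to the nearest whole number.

Specimen A: correcting the raw count gives 4653 − 12 + 6 = 4647 true laminae.
A: 319.5 mm over 4647 years gives 319.5 / 4647 ≈ 0.069 mm/year.
For B, 658.7 / 0.069 = 9546.38 years ≈ 9546 laminae.

9546 laminae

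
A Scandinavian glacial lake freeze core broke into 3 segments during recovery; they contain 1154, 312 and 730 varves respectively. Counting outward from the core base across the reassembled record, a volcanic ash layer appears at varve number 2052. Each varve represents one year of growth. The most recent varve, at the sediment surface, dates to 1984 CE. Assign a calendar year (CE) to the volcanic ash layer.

1840 CE

Total varves = 1154 + 312 + 730 = 2196.
The volcanic ash layer sits at varve 2052 from the core base, so 2196 − 2052 = 144 varves formed after it.
1984 − 144 = 1840 CE.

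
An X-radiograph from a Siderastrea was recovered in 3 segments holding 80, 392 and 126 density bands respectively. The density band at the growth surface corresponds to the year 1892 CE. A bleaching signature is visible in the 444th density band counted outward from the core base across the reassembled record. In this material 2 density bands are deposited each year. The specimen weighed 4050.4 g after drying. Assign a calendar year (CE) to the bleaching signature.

Total density bands = 80 + 392 + 126 = 598.
The bleaching signature sits at density band 444 from the core base, so 598 − 444 = 154 density bands formed after it.
With 2 density bands per year, 154 / 2 = 77 years.
Counting back 77 years from 1892 CE places the bleaching signature in 1892 − 77 = 1815 CE.

1815 CE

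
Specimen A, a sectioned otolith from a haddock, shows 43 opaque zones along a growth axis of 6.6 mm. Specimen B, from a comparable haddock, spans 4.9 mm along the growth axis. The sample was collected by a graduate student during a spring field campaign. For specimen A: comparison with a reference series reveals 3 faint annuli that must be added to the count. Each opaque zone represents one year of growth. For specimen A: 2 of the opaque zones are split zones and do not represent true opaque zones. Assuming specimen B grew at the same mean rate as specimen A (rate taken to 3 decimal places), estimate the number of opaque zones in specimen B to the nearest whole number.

Specimen A: adjusted count: 43 − 2 + 3 = 44 opaque zones.
A: Mean rate = 6.6 mm / 44 years ≈ 0.150 mm per year.
For B, 4.9 / 0.150 = 32.67 years ≈ 33 opaque zones.

33 opaque zones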